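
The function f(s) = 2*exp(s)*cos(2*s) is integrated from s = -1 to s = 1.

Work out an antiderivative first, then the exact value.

Differentiate the proposed F(s) back; it has to land on f(s) exactly.
F(s) = 4*exp(s)*sin(2*s)/5 + 2*exp(s)*cos(2*s)/5 is an antiderivative of f.
Check: d/ds[4*exp(s)*sin(2*s)/5 + 2*exp(s)*cos(2*s)/5] = 2*exp(s)*cos(2*s) = f(s).
F(1) = 2*exp(1)*cos(2)/5 + 4*exp(1)*sin(2)/5; F(-1) = -4*exp(-1)*sin(2)/5 + 2*exp(-1)*cos(2)/5.
Integral = F(1) - F(-1) = 2*exp(1)*cos(2)/5 - 2*exp(-1)*cos(2)/5 + 4*exp(-1)*sin(2)/5 + 4*exp(1)*sin(2)/5.

Antiderivative: F(s) = 4*exp(s)*sin(2*s)/5 + 2*exp(s)*cos(2*s)/5; value = 2*exp(1)*cos(2)/5 - 2*exp(-1)*cos(2)/5 + 4*exp(-1)*sin(2)/5 + 4*exp(1)*sin(2)/5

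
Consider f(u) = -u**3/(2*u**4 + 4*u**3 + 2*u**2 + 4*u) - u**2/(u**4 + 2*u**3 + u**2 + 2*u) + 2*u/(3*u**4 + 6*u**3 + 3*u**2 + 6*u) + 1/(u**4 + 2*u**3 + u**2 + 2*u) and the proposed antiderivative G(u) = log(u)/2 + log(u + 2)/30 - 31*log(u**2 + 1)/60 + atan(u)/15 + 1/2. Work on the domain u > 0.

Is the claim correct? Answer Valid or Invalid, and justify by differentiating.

d/du[G] = (-3*u**3 - 6*u**2 + 4*u + 6)/(6*u**4 + 12*u**3 + 6*u**2 + 12*u)
This equals f(u) exactly, so the claim holds.

Valid. The derivative of G reproduces f.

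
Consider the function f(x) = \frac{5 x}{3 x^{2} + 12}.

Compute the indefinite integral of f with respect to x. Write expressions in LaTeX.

f matches the chain-rule pattern g'(h)*h' with inner function h(x) = x^{2} + 4; substituting u = h(x) collapses the integral.
Check: d/dx[\frac{5 \log{\left(x^{2} + 4 \right)}}{6}] = \frac{5 x}{3 x^{2} + 12} = f(x).

F(x) = \frac{5 \log{\left(x^{2} + 4 \right)}}{6} + C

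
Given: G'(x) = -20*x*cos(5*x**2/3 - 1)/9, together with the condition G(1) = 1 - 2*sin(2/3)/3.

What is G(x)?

G(x) = (3 - 2*sin(5*x**2/3 - 1))/3

G'(x) matches the chain-rule pattern g'(h)*h' with inner function h(x) = 5*x**2/3 - 1; substituting u = h(x) collapses the integral.
A general antiderivative is -2*sin(5*x**2/3 - 1)/3 + C.
The condition gives C = 1 - 2*sin(2/3)/3 - (-2*sin(2/3)/3) = 1.
So G(x) = (3 - 2*sin(5*x**2/3 - 1))/3.
Check: d/dx[(3 - 2*sin(5*x**2/3 - 1))/3] = -20*x*cos(5*x**2/3 - 1)/9 = G'(x).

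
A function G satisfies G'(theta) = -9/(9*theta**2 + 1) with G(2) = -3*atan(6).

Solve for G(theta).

G(theta) = -3*atan(3*theta)

Since d/dtheta undoes antidifferentiation here, G(theta) must give back the stated G'(theta).
A general antiderivative is -3*atan(3*theta) + C.
The condition gives C = -3*atan(6) - (-3*atan(6)) = 0.
So G(theta) = -3*atan(3*theta).
Check: d/dtheta[-3*atan(3*theta)] = -9/(9*theta**2 + 1) = G'(theta).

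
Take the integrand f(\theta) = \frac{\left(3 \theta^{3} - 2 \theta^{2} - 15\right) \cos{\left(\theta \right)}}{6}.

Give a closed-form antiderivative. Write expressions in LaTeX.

An antiderivative is F(\theta) = \frac{3 \theta^{3} \sin{\left(\theta \right)} - 2 \theta^{2} \sin{\left(\theta \right)} + 9 \theta^{2} \cos{\left(\theta \right)} - 18 \theta \sin{\left(\theta \right)} - 4 \theta \cos{\left(\theta \right)} - 11 \sin{\left(\theta \right)} - 18 \cos{\left(\theta \right)}}{6}.

For F(\theta) to be correct the identity F'(\theta) - f(\theta) = 0 must hold.
Check: d/d\theta[\frac{3 \theta^{3} \sin{\left(\theta \right)} - 2 \theta^{2} \sin{\left(\theta \right)} + 9 \theta^{2} \cos{\left(\theta \right)} - 18 \theta \sin{\left(\theta \right)} - 4 \theta \cos{\left(\theta \right)} - 11 \sin{\left(\theta \right)} - 18 \cos{\left(\theta \right)}}{6}] = \frac{\theta^{3} \cos{\left(\theta \right)}}{2} - \frac{\theta^{2} \cos{\left(\theta \right)}}{3} - \frac{5 \cos{\left(\theta \right)}}{2}, which equals f(\theta).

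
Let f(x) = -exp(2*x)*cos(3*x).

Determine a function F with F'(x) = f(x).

An antiderivative is F(x) = (-3*sin(3*x) - 2*cos(3*x))*exp(2*x)/13.

A first test for any F(x): its x-derivative must equal f(x) identically.
Check: d/dx[(-3*sin(3*x) - 2*cos(3*x))*exp(2*x)/13] = -exp(2*x)*cos(3*x) = f(x).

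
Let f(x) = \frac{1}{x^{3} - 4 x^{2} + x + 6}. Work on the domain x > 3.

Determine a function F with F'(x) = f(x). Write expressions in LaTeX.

An antiderivative is F(x) = \frac{3 \log{\left(x - 3 \right)} - 4 \log{\left(x - 2 \right)} + \log{\left(x + 1 \right)}}{12}.

Factor the denominator (\left(x - 3\right) \left(x - 2\right) \left(x + 1\right)) and decompose: f = \frac{1}{12 \left(x + 1\right)} - \frac{1}{3 \left(x - 2\right)} + \frac{1}{4 \left(x - 3\right)}; each piece integrates to a log, atan, or power term.
Check: d/dx[\frac{3 \log{\left(x - 3 \right)} - 4 \log{\left(x - 2 \right)} + \log{\left(x + 1 \right)}}{12}] = \frac{1}{x^{3} - 4 x^{2} + x + 6} = f(x).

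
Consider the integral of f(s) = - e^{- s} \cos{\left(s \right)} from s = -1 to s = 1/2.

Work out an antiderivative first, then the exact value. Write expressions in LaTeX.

Antiderivative: F(s) = \frac{\left(- \sin{\left(s \right)} + \cos{\left(s \right)}\right) e^{- s}}{2}; value = - \frac{e \sin{\left(1 \right)}}{2} - \frac{e \cos{\left(1 \right)}}{2} - \frac{\sin{\left(\frac{1}{2} \right)}}{2 e^{\frac{1}{2}}} + \frac{\cos{\left(\frac{1}{2} \right)}}{2 e^{\frac{1}{2}}}

For F(s) to be correct the identity F'(s) - f(s) = 0 must hold.
F(s) = \frac{\left(- \sin{\left(s \right)} + \cos{\left(s \right)}\right) e^{- s}}{2} is an antiderivative of f.
Check: d/ds[\frac{\left(- \sin{\left(s \right)} + \cos{\left(s \right)}\right) e^{- s}}{2}] = - e^{- s} \cos{\left(s \right)} = f(s).
F(1/2) = - \frac{\sin{\left(\frac{1}{2} \right)}}{2 e^{\frac{1}{2}}} + \frac{\cos{\left(\frac{1}{2} \right)}}{2 e^{\frac{1}{2}}}; F(-1) = \frac{e \cos{\left(1 \right)}}{2} + \frac{e \sin{\left(1 \right)}}{2}.
Integral = F(1/2) - F(-1) = - \frac{e \sin{\left(1 \right)}}{2} - \frac{e \cos{\left(1 \right)}}{2} - \frac{\sin{\left(\frac{1}{2} \right)}}{2 e^{\frac{1}{2}}} + \frac{\cos{\left(\frac{1}{2} \right)}}{2 e^{\frac{1}{2}}}.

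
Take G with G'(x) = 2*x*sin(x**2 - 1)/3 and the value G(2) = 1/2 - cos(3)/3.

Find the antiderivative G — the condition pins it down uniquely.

G(x) = -(2*cos(x**2 - 1) - 3)/6

The substitution u = x**2 - 1 works: G'(x) is exactly (dG/du)*(du/dx) for that inner function.
A general antiderivative is -cos(x**2 - 1)/3 + C.
The condition gives C = 1/2 - cos(3)/3 - (-cos(3)/3) = 1/2.
So G(x) = -(2*cos(x**2 - 1) - 3)/6.
Check: d/dx[-(2*cos(x**2 - 1) - 3)/6] = 2*x*sin(x**2 - 1)/3 = G'(x).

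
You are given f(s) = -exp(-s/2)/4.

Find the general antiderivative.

F(s) = exp(-s/2)/2 + C

Check any antiderivative F(s) by computing F'(s) and comparing it with f(s).
Check: d/ds[exp(-s/2)/2] = -exp(-s/2)/4 = f(s).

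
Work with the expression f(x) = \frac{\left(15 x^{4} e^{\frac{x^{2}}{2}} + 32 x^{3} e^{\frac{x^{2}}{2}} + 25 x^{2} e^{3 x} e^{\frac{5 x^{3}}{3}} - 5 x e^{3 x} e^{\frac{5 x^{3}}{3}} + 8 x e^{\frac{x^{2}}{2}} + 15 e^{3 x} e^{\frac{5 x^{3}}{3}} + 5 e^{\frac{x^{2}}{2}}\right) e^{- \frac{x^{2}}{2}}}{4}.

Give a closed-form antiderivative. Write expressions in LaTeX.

An antiderivative is F(x) = \frac{3 x^{5}}{4} + 2 x^{4} + x^{2} + \frac{5 x}{4} + \frac{5 e^{3 x} e^{- \frac{x^{2}}{2}} e^{\frac{5 x^{3}}{3}}}{4}.

Since d/dx undoes antidifferentiation here, F'(x) = f(x) is required of F(x).
Check: d/dx[\frac{3 x^{5}}{4} + 2 x^{4} + x^{2} + \frac{5 x}{4} + \frac{5 e^{3 x} e^{- \frac{x^{2}}{2}} e^{\frac{5 x^{3}}{3}}}{4}] = \frac{\left(15 x^{4} e^{\frac{x^{2}}{2}} + 32 x^{3} e^{\frac{x^{2}}{2}} + 25 x^{2} e^{3 x} e^{\frac{5 x^{3}}{3}} - 5 x e^{3 x} e^{\frac{5 x^{3}}{3}} + 8 x e^{\frac{x^{2}}{2}} + 15 e^{3 x} e^{\frac{5 x^{3}}{3}} + 5 e^{\frac{x^{2}}{2}}\right) e^{- \frac{x^{2}}{2}}}{4} = f(x).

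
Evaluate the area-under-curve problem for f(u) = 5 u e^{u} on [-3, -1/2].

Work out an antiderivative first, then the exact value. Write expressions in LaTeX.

Antiderivative: F(u) = \left(5 u - 5\right) e^{u}; value = - \frac{15}{2 e^{\frac{1}{2}}} + \frac{20}{e^{3}}

f has the shape v'r + vr' for v = 5 u - 5 and r = e^{u} — it is the derivative of the product v*r.
F(u) = \left(5 u - 5\right) e^{u} is an antiderivative of f.
Check: d/du[\left(5 u - 5\right) e^{u}] = 5 u e^{u} = f(u).
F(-1/2) = - \frac{15}{2 e^{\frac{1}{2}}}; F(-3) = - \frac{20}{e^{3}}.
Integral = F(-1/2) - F(-3) = - \frac{15}{2 e^{\frac{1}{2}}} + \frac{20}{e^{3}}.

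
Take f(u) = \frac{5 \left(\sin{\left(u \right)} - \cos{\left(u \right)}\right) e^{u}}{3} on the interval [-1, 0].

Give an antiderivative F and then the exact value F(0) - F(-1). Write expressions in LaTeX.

Antiderivative: F(u) = - \frac{5 e^{u} \cos{\left(u \right)}}{3}; value = - \frac{5}{3} + \frac{5 \cos{\left(1 \right)}}{3 e}

Recognize the product-rule pattern: f = v'r + vr' with v = - \frac{5 \cos{\left(u \right)}}{3}, r = e^{u}, so integration by parts undoes it.
F(u) = - \frac{5 e^{u} \cos{\left(u \right)}}{3} is an antiderivative of f.
Check: d/du[- \frac{5 e^{u} \cos{\left(u \right)}}{3}] = \frac{5 e^{u} \sin{\left(u \right)}}{3} - \frac{5 e^{u} \cos{\left(u \right)}}{3}, which equals f(u).
F(0) = - \frac{5}{3}; F(-1) = - \frac{5 \cos{\left(1 \right)}}{3 e}.
Integral = F(0) - F(-1) = - \frac{5}{3} + \frac{5 \cos{\left(1 \right)}}{3 e}.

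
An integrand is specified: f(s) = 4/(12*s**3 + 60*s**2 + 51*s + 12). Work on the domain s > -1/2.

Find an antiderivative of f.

An antiderivative is F(s) = -4*log(s + 1/2)/147 + 4*log(s + 4)/147 - 4/(42*s + 21).

The denominator factors as 3*(s + 4)*(2*s + 1)**2; partial fractions split f into directly integrable pieces: -8/(147*(2*s + 1)) + 8/(21*(2*s + 1)**2) + 4/(147*(s + 4)).
Check: d/ds[-4*log(s + 1/2)/147 + 4*log(s + 4)/147 - 4/(42*s + 21)] = 4/(12*s**3 + 60*s**2 + 51*s + 12) = f(s).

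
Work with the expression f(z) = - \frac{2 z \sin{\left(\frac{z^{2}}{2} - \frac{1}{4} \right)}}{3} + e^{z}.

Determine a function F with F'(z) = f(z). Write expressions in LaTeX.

An antiderivative is F(z) = e^{z} + \frac{2 \cos{\left(\frac{z^{2}}{2} - \frac{1}{4} \right)}}{3}.

The integrand splits into summands that can be handled one at a time.
Check: d/dz[e^{z} + \frac{2 \cos{\left(\frac{z^{2}}{2} - \frac{1}{4} \right)}}{3}] = - \frac{2 z \sin{\left(\frac{z^{2}}{2} - \frac{1}{4} \right)}}{3} + e^{z} = f(z).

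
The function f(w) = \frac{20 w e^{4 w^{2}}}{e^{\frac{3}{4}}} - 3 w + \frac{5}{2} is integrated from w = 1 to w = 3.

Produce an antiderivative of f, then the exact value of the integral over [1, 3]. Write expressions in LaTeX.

Integrate term by term and add the pieces.
F(w) = - \frac{3 w^{2}}{2} + \frac{5 w}{2} + \frac{5 e^{4 w^{2}}}{2 e^{\frac{3}{4}}} is an antiderivative of f.
Check: d/dw[- \frac{3 w^{2}}{2} + \frac{5 w}{2} + \frac{5 e^{4 w^{2}}}{2 e^{\frac{3}{4}}}] = \frac{40 w e^{4 w^{2}} - 6 w e^{\frac{3}{4}} + 5 e^{\frac{3}{4}}}{2 e^{\frac{3}{4}}}, which equals f(w).
F(3) = -6 + \frac{5 e^{\frac{141}{4}}}{2}; F(1) = 1 + \frac{5 e^{\frac{13}{4}}}{2}.
Integral = F(3) - F(1) = - \frac{5 e^{\frac{13}{4}}}{2} - 7 + \frac{5 e^{\frac{141}{4}}}{2}.

Antiderivative: F(w) = - \frac{3 w^{2}}{2} + \frac{5 w}{2} + \frac{5 e^{4 w^{2}}}{2 e^{\frac{3}{4}}}; value = - \frac{5 e^{\frac{13}{4}}}{2} - 7 + \frac{5 e^{\frac{141}{4}}}{2}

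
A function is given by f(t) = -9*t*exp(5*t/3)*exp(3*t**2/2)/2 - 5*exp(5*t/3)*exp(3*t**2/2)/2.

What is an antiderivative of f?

The substitution u = 3*t**2/2 + 5*t/3 works: f is exactly (dF/du)*(du/dt) for that inner function.
Check: d/dt[-3*exp(3*t**2/2 + 5*t/3)/2] = -9*t*exp(5*t/3)*exp(3*t**2/2)/2 - 5*exp(5*t/3)*exp(3*t**2/2)/2 = f(t).

An antiderivative is F(t) = -3*exp(3*t**2/2 + 5*t/3)/2.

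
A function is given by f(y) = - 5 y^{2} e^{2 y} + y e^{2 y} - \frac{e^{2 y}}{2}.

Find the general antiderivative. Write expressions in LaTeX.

f has the shape u'v + uv' for u = - \frac{5 y^{2}}{2} + 3 y - \frac{7}{4} and v = e^{2 y} — it is the derivative of the product u*v.
Check: d/dy[- \frac{5 y^{2} e^{2 y}}{2} + 3 y e^{2 y} - \frac{7 e^{2 y}}{4}] = - 5 y^{2} e^{2 y} + y e^{2 y} - \frac{e^{2 y}}{2} = f(y).

F(y) = - \frac{5 y^{2} e^{2 y}}{2} + 3 y e^{2 y} - \frac{7 e^{2 y}}{4} + C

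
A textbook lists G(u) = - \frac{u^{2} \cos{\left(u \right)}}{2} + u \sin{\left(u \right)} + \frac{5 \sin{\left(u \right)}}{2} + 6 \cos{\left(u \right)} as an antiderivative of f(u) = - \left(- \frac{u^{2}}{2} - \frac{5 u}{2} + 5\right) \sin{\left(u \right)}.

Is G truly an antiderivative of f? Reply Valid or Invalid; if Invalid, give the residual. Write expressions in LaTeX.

d/du[G] = \frac{u^{2} \sin{\left(u \right)}}{2} - 5 \sin{\left(u \right)} + \frac{5 \cos{\left(u \right)}}{2}
d/du[G] - f(u) = - \frac{5 u \sin{\left(u \right)}}{2} + \frac{5 \cos{\left(u \right)}}{2} != 0.

Invalid: d/du[G] - f = - \frac{5 u \sin{\left(u \right)}}{2} + \frac{5 \cos{\left(u \right)}}{2}, which is not 0.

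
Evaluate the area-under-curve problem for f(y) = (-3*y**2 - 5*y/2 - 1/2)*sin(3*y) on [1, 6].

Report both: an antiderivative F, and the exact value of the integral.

Check any antiderivative F(y) by computing F'(y) and comparing it with f(y).
F(y) = y**2*cos(3*y) - 2*y*sin(3*y)/3 + 5*y*cos(3*y)/6 - 5*sin(3*y)/18 - cos(3*y)/18 is an antiderivative of f.
Check: d/dy[y**2*cos(3*y) - 2*y*sin(3*y)/3 + 5*y*cos(3*y)/6 - 5*sin(3*y)/18 - cos(3*y)/18] = -3*y**2*sin(3*y) - 5*y*sin(3*y)/2 - sin(3*y)/2, which equals f(y).
F(6) = -77*sin(18)/18 + 737*cos(18)/18; F(1) = 16*cos(3)/9 - 17*sin(3)/18.
Integral = F(6) - F(1) = 17*sin(3)/18 - 16*cos(3)/9 - 77*sin(18)/18 + 737*cos(18)/18.

Antiderivative: F(y) = y**2*cos(3*y) - 2*y*sin(3*y)/3 + 5*y*cos(3*y)/6 - 5*sin(3*y)/18 - cos(3*y)/18; value = 17*sin(3)/18 - 16*cos(3)/9 - 77*sin(18)/18 + 737*cos(18)/18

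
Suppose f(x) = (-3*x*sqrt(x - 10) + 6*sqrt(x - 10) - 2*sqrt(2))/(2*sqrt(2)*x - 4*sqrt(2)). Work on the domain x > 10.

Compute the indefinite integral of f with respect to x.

F(x) = -(sqrt(2)*x*sqrt(x - 10) - 10*sqrt(2)*sqrt(x - 10) + 2*log(3*x - 6))/2 + C

Differentiate the proposed F(x) back; it has to land on f(x) exactly.
Check: d/dx[-(sqrt(2)*x*sqrt(x - 10) - 10*sqrt(2)*sqrt(x - 10) + 2*log(3*x - 6))/2] = (-3*sqrt(2)*x**2 + 36*sqrt(2)*x - 4*sqrt(x - 10) - 60*sqrt(2))/(4*x*sqrt(x - 10) - 8*sqrt(x - 10)), which equals f(x).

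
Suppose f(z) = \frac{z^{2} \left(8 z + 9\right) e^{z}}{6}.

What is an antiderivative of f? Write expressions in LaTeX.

An antiderivative is F(z) = \frac{\left(8 z^{3} - 15 z^{2} + 30 z - 30\right) e^{z}}{6}.

f has the shape u'v + uv' for u = \frac{4 z^{3}}{3} - \frac{5 z^{2}}{2} + 5 z - 5 and v = e^{z} — it is the derivative of the product u*v.
Check: d/dz[\frac{\left(8 z^{3} - 15 z^{2} + 30 z - 30\right) e^{z}}{6}] = \frac{4 z^{3} e^{z}}{3} + \frac{3 z^{2} e^{z}}{2}, which equals f(z).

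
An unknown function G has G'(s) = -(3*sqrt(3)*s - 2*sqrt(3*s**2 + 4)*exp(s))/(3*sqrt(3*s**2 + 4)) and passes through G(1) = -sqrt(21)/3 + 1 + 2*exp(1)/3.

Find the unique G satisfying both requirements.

G(s) = (-sqrt(3)*sqrt(3*s**2 + 4) + 2*exp(s) + 3)/3

A first test for any G(s): its s-derivative must equal the given G'(s).
A general antiderivative is -sqrt(s**2 + 4/3) + 2*exp(s)/3 + C.
The condition gives C = -sqrt(21)/3 + 1 + 2*exp(1)/3 - (-sqrt(21)/3 + 2*exp(1)/3) = 1.
So G(s) = (-sqrt(3)*sqrt(3*s**2 + 4) + 2*exp(s) + 3)/3.
Check: d/ds[(-sqrt(3)*sqrt(3*s**2 + 4) + 2*exp(s) + 3)/3] = (-3*sqrt(3)*s + 2*sqrt(3*s**2 + 4)*exp(s))/(3*sqrt(3*s**2 + 4)), which equals G'(s).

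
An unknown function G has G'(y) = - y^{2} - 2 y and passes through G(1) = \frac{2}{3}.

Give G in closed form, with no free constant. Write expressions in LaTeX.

G(y) = - \frac{y^{3}}{3} - y^{2} + 2

The integrand splits into summands that can be handled one at a time.
A general antiderivative is - \frac{y^{3}}{3} - y^{2} + C.
The condition gives C = \frac{2}{3} - (- \frac{4}{3}) = 2.
So G(y) = - \frac{y^{3}}{3} - y^{2} + 2.
Check: d/dy[- \frac{y^{3}}{3} - y^{2} + 2] = - y^{2} - 2 y = G'(y).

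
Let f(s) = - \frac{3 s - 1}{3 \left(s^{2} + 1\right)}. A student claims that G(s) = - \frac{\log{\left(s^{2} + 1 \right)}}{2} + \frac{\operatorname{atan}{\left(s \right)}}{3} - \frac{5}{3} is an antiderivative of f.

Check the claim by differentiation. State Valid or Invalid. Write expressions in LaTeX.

d/ds[G] = \frac{1 - 3 s}{3 s^{2} + 3}
This equals f(s) exactly, so the claim holds.

Valid - the claim checks out under differentiation.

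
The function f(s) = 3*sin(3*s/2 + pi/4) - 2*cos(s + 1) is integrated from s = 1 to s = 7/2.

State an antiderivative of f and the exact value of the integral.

Antiderivative: F(s) = -2*sin(s + 1) - 2*cos(3*s/2 + pi/4); value = -2*cos(pi/4 + 21/4) + 2*cos(pi/4 + 3/2) + 2*sin(2) - 2*sin(9/2)

The integrand splits into summands that can be handled one at a time.
F(s) = -2*sin(s + 1) - 2*cos(3*s/2 + pi/4) is an antiderivative of f.
Check: d/ds[-2*sin(s + 1) - 2*cos(3*s/2 + pi/4)] = 3*sin(3*s/2 + pi/4) - 2*cos(s + 1) = f(s).
F(7/2) = -2*cos(pi/4 + 21/4) - 2*sin(9/2); F(1) = -2*sin(2) - 2*cos(pi/4 + 3/2).
Integral = F(7/2) - F(1) = -2*cos(pi/4 + 21/4) + 2*cos(pi/4 + 3/2) + 2*sin(2) - 2*sin(9/2).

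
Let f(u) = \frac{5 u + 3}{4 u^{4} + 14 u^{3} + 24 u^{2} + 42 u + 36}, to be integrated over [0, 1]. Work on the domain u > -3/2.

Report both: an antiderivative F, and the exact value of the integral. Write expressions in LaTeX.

The denominator factors as 2 \left(u + 2\right) \left(2 u + 3\right) \left(u^{2} + 3\right); partial fractions split f into directly integrable pieces: - \frac{u - 5}{14 \left(u^{2} + 3\right)} - \frac{6}{7 \left(2 u + 3\right)} + \frac{1}{2 \left(u + 2\right)}.
F(u) = - \frac{3 \log{\left(u + \frac{3}{2} \right)}}{7} + \frac{\log{\left(u + 2 \right)}}{2} - \frac{\log{\left(u^{2} + 3 \right)}}{28} + \frac{5 \sqrt{3} \operatorname{atan}{\left(\frac{\sqrt{3} u}{3} \right)}}{42} is an antiderivative of f.
Check: d/du[- \frac{3 \log{\left(u + \frac{3}{2} \right)}}{7} + \frac{\log{\left(u + 2 \right)}}{2} - \frac{\log{\left(u^{2} + 3 \right)}}{28} + \frac{5 \sqrt{3} \operatorname{atan}{\left(\frac{\sqrt{3} u}{3} \right)}}{42}] = \frac{5 u + 3}{4 u^{4} + 14 u^{3} + 24 u^{2} + 42 u + 36} = f(u).
F(1) = - \frac{3 \log{\left(\frac{5}{2} \right)}}{7} - \frac{\log{\left(4 \right)}}{28} + \frac{5 \sqrt{3} \pi}{252} + \frac{\log{\left(3 \right)}}{2}; F(0) = - \frac{3 \log{\left(\frac{3}{2} \right)}}{7} - \frac{\log{\left(3 \right)}}{28} + \frac{\log{\left(2 \right)}}{2}.
Integral = F(1) - F(0) = - \frac{3 \log{\left(\frac{5}{2} \right)}}{7} - \frac{\log{\left(2 \right)}}{2} - \frac{\log{\left(4 \right)}}{28} + \frac{5 \sqrt{3} \pi}{252} + \frac{3 \log{\left(\frac{3}{2} \right)}}{7} + \frac{15 \log{\left(3 \right)}}{28}.

Antiderivative: F(u) = - \frac{3 \log{\left(u + \frac{3}{2} \right)}}{7} + \frac{\log{\left(u + 2 \right)}}{2} - \frac{\log{\left(u^{2} + 3 \right)}}{28} + \frac{5 \sqrt{3} \operatorname{atan}{\left(\frac{\sqrt{3} u}{3} \right)}}{42}; value = - \frac{3 \log{\left(\frac{5}{2} \right)}}{7} - \frac{\log{\left(2 \right)}}{2} - \frac{\log{\left(4 \right)}}{28} + \frac{5 \sqrt{3} \pi}{252} + \frac{3 \log{\left(\frac{3}{2} \right)}}{7} + \frac{15 \log{\left(3 \right)}}{28}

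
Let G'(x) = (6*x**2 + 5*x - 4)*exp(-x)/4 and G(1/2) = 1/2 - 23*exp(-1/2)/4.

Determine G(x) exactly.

G(x) = (-6*x**2 - 17*x - 13)*exp(-x)/4 + 1/2

G'(x) has the shape u'v + uv' for u = -3*x**2/2 - 17*x/4 - 13/4 and v = exp(-x) — it is the derivative of the product u*v.
A general antiderivative is (-6*x**2 - 17*x - 13)*exp(-x)/4 + C.
The condition gives C = 1/2 - 23*exp(-1/2)/4 - (-23*exp(-1/2)/4) = 1/2.
So G(x) = (-6*x**2 - 17*x - 13)*exp(-x)/4 + 1/2.
Check: d/dx[(-6*x**2 - 17*x - 13)*exp(-x)/4 + 1/2] = (6*x**2 + 5*x - 4)*exp(-x)/4 = G'(x).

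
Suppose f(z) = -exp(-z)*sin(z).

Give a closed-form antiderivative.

An antiderivative is F(z) = (sin(z) + cos(z))*exp(-z)/2.

A candidate is checked by its d/dz: the result must match f(z).
Check: d/dz[(sin(z) + cos(z))*exp(-z)/2] = -exp(-z)*sin(z) = f(z).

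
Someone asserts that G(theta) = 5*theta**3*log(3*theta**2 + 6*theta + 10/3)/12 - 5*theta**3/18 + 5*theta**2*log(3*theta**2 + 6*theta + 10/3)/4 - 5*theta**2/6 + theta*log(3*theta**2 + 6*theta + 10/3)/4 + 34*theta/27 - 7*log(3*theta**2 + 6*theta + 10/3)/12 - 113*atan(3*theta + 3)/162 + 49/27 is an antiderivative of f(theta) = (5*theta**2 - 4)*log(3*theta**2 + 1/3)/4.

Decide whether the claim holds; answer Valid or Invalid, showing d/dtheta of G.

d/dtheta[G] = 5*theta**2*log(3*theta**2 + 6*theta + 10/3)/4 + 5*theta*log(3*theta**2 + 6*theta + 10/3)/2 + log(3*theta**2 + 6*theta + 10/3)/4
d/dtheta[G] - f(theta) = -5*theta**2*log(3*theta**2 + 1/3)/4 + 5*theta**2*log(3*theta**2 + 6*theta + 10/3)/4 + 5*theta*log(3*theta**2 + 6*theta + 10/3)/2 + log(3*theta**2 + 1/3) + log(3*theta**2 + 6*theta + 10/3)/4 != 0.

Invalid: d/dtheta[G] - f = -5*theta**2*log(3*theta**2 + 1/3)/4 + 5*theta**2*log(3*theta**2 + 6*theta + 10/3)/4 + 5*theta*log(3*theta**2 + 6*theta + 10/3)/2 + log(3*theta**2 + 1/3) + log(3*theta**2 + 6*theta + 10/3)/4, which is not 0.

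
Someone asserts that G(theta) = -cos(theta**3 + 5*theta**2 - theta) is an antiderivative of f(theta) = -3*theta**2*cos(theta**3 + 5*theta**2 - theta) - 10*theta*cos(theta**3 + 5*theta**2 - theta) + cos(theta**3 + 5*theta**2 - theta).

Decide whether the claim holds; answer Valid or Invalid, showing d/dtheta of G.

d/dtheta[G] = 3*theta**2*sin(theta**3 + 5*theta**2 - theta) + 10*theta*sin(theta**3 + 5*theta**2 - theta) - sin(theta**3 + 5*theta**2 - theta)
d/dtheta[G] - f(theta) = 3*theta**2*sin(theta**3 + 5*theta**2 - theta) + 3*theta**2*cos(theta**3 + 5*theta**2 - theta) + 10*theta*sin(theta**3 + 5*theta**2 - theta) + 10*theta*cos(theta**3 + 5*theta**2 - theta) - sin(theta**3 + 5*theta**2 - theta) - cos(theta**3 + 5*theta**2 - theta) != 0.

Invalid: d/dtheta[G] - f = 3*theta**2*sin(theta**3 + 5*theta**2 - theta) + 3*theta**2*cos(theta**3 + 5*theta**2 - theta) + 10*theta*sin(theta**3 + 5*theta**2 - theta) + 10*theta*cos(theta**3 + 5*theta**2 - theta) - sin(theta**3 + 5*theta**2 - theta) - cos(theta**3 + 5*theta**2 - theta), which is not 0.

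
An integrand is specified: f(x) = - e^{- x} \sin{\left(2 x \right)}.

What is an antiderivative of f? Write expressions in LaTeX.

An antiderivative is F(x) = \frac{\left(\sin{\left(2 x \right)} + 2 \cos{\left(2 x \right)}\right) e^{- x}}{5}.

Any candidate F(x) must reproduce f(x) exactly when differentiated.
Check: d/dx[\frac{\left(\sin{\left(2 x \right)} + 2 \cos{\left(2 x \right)}\right) e^{- x}}{5}] = - e^{- x} \sin{\left(2 x \right)} = f(x).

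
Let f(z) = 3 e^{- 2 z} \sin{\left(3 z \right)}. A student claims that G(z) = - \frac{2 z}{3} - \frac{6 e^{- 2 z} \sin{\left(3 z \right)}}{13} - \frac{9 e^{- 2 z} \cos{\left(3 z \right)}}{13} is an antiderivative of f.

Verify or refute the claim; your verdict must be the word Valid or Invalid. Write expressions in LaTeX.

Invalid: d/dz[G] - f = - \frac{2}{3}, which is not 0.

d/dz[G] = \frac{\left(- 2 e^{2 z} + 9 \sin{\left(3 z \right)}\right) e^{- 2 z}}{3}
d/dz[G] - f(z) = - \frac{2}{3} != 0.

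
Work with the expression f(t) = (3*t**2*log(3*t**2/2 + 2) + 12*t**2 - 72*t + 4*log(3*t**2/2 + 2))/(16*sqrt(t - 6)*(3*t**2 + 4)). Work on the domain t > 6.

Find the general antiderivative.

f has the shape u'v + uv' for u = sqrt(t - 6)/8 and v = log(3*t**2/2 + 2) — it is the derivative of the product u*v.
Check: d/dt[sqrt(t - 6)*log(3*t**2/2 + 2)/8] = (3*t**2*log(3*t**2/2 + 2) + 12*t**2 - 72*t + 4*log(3*t**2/2 + 2))/(48*t**2*sqrt(t - 6) + 64*sqrt(t - 6)), which equals f(t).

F(t) = sqrt(t - 6)*log(3*t**2/2 + 2)/8 + C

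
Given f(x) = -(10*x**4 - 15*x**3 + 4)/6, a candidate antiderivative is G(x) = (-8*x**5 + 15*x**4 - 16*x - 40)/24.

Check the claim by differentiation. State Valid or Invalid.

Valid - differentiating G returns exactly f.

d/dx[G] = -5*x**4/3 + 5*x**3/2 - 2/3
This equals f(x) exactly, so the claim holds.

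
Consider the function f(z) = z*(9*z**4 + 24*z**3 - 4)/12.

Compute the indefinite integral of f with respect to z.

Whatever form F(z) takes, F'(z) = f(z) is non-negotiable.
Check: d/dz[z**2*(15*z**4 + 48*z**3 - 20)/120] = 3*z**5/4 + 2*z**4 - z/3, which equals f(z).

F(z) = z**2*(15*z**4 + 48*z**3 - 20)/120 + C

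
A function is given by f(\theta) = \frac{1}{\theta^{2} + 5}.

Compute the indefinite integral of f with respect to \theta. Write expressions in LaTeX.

Any candidate F(\theta) must reproduce f(\theta) exactly when differentiated.
Check: d/d\theta[\frac{\sqrt{5} \operatorname{atan}{\left(\frac{\sqrt{5} \theta}{5} \right)}}{5}] = \frac{1}{\theta^{2} + 5} = f(\theta).

F(\theta) = \frac{\sqrt{5} \operatorname{atan}{\left(\frac{\sqrt{5} \theta}{5} \right)}}{5} + C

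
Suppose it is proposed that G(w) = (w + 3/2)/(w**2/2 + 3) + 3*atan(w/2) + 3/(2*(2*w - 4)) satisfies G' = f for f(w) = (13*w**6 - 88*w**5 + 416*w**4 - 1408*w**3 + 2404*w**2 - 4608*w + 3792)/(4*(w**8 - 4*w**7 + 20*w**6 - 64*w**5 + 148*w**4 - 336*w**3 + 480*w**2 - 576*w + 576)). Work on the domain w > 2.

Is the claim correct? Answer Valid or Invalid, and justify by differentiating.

d/dw[G] = (13*w**6 - 88*w**5 + 416*w**4 - 1408*w**3 + 2404*w**2 - 4608*w + 3792)/(4*w**8 - 16*w**7 + 80*w**6 - 256*w**5 + 592*w**4 - 1344*w**3 + 1920*w**2 - 2304*w + 2304)
This equals f(w) exactly, so the claim holds.

Valid - the claim checks out under differentiation.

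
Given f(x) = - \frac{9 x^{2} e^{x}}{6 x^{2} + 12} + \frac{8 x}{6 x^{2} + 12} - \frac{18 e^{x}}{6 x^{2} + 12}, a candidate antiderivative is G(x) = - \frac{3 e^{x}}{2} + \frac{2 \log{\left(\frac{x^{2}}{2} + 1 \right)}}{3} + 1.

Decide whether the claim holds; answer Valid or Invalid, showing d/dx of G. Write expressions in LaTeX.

d/dx[G] = \frac{- 9 x^{2} e^{x} + 8 x - 18 e^{x}}{6 x^{2} + 12}
This equals f(x) exactly, so the claim holds.

Valid. The derivative of G reproduces f.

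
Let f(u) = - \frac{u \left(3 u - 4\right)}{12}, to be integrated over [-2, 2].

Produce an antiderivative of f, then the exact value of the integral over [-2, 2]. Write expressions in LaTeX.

Any candidate F(u) must reproduce f(u) exactly when differentiated.
F(u) = - \frac{u^{3}}{12} + \frac{u^{2}}{6} is an antiderivative of f.
Check: d/du[- \frac{u^{3}}{12} + \frac{u^{2}}{6}] = - \frac{u^{2}}{4} + \frac{u}{3}, which equals f(u).
F(2) = 0; F(-2) = \frac{4}{3}.
Integral = F(2) - F(-2) = - \frac{4}{3}.

Antiderivative: F(u) = - \frac{u^{3}}{12} + \frac{u^{2}}{6}; value = - \frac{4}{3}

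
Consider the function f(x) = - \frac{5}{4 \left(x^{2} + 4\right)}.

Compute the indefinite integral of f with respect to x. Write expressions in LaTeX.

F(x) = - \frac{5 \operatorname{atan}{\left(\frac{x}{2} \right)}}{8} + C

An antiderivative F(x) passes only if d/dx[F] lands on f(x) exactly.
Check: d/dx[- \frac{5 \operatorname{atan}{\left(\frac{x}{2} \right)}}{8}] = - \frac{5}{4 x^{2} + 16}, which equals f(x).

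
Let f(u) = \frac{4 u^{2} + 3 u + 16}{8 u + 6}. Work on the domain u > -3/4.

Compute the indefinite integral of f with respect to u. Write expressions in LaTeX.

An antiderivative F(u) passes only if d/du[F] lands on f(u) exactly.
Check: d/du[\frac{u^{2} + 8 \log{\left(4 u + 3 \right)}}{4}] = \frac{4 u^{2} + 3 u + 16}{8 u + 6} = f(u).

F(u) = \frac{u^{2} + 8 \log{\left(4 u + 3 \right)}}{4} + C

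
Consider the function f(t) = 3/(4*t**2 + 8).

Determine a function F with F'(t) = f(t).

For F(t) to be correct the identity F'(t) - f(t) = 0 must hold.
Check: d/dt[3*sqrt(2)*atan(sqrt(2)*t/2)/8] = 3/(4*t**2 + 8) = f(t).

An antiderivative is F(t) = 3*sqrt(2)*atan(sqrt(2)*t/2)/8.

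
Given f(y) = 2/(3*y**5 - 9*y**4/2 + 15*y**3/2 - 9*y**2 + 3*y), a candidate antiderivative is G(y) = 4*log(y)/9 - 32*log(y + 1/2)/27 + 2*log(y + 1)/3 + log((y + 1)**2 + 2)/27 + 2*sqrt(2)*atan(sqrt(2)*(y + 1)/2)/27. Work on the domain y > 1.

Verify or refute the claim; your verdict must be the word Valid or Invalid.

Invalid: d/dy[G] - f = (-40*y**3 - 32*y**2 - 68*y - 4)/(12*y**9 + 24*y**8 + 45*y**7 + 18*y**6 - 54*y**4 - 75*y**3 + 12*y**2 + 18*y), which is not 0.

d/dy[G] = 4/(6*y**5 + 21*y**4 + 39*y**3 + 33*y**2 + 9*y)
d/dy[G] - f(y) = (-40*y**3 - 32*y**2 - 68*y - 4)/(12*y**9 + 24*y**8 + 45*y**7 + 18*y**6 - 54*y**4 - 75*y**3 + 12*y**2 + 18*y) != 0.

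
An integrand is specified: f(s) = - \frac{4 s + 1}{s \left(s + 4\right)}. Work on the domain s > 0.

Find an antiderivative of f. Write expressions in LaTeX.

The denominator factors as s \left(s + 4\right); partial fractions split f into directly integrable pieces: - \frac{15}{4 \left(s + 4\right)} - \frac{1}{4 s}.
Check: d/ds[- \frac{\log{\left(s \right)}}{4} - \frac{15 \log{\left(s + 4 \right)}}{4}] = \frac{- 4 s - 1}{s^{2} + 4 s}, which equals f(s).

An antiderivative is F(s) = - \frac{\log{\left(s \right)}}{4} - \frac{15 \log{\left(s + 4 \right)}}{4}.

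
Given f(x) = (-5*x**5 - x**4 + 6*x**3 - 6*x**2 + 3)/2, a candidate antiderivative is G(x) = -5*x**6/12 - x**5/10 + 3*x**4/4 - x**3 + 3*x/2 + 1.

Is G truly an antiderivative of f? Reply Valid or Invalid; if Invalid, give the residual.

d/dx[G] = -5*x**5/2 - x**4/2 + 3*x**3 - 3*x**2 + 3/2
This equals f(x) exactly, so the claim holds.

Valid - differentiating G returns exactly f.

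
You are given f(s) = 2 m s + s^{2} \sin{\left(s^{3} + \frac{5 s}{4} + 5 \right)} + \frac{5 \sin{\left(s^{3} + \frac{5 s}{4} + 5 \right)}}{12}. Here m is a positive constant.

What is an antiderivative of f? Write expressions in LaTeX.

Integrate term by term and add the pieces.
Check: d/ds[\frac{3 m s^{2} - \cos{\left(s^{3} + \frac{5 s}{4} + 5 \right)}}{3}] = 2 m s + s^{2} \sin{\left(s^{3} + \frac{5 s}{4} + 5 \right)} + \frac{5 \sin{\left(s^{3} + \frac{5 s}{4} + 5 \right)}}{12} = f(s).

An antiderivative is F(s) = \frac{3 m s^{2} - \cos{\left(s^{3} + \frac{5 s}{4} + 5 \right)}}{3}.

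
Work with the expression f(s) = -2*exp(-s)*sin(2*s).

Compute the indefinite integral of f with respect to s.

Since d/ds undoes antidifferentiation here, F'(s) = f(s) is required of F(s).
Check: d/ds[2*(sin(2*s) + 2*cos(2*s))*exp(-s)/5] = -2*exp(-s)*sin(2*s) = f(s).

F(s) = 2*(sin(2*s) + 2*cos(2*s))*exp(-s)/5 + C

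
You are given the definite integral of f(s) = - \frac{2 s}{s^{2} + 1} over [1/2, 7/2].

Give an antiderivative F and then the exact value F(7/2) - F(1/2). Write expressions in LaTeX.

Antiderivative: F(s) = - \log{\left(2 s^{2} + 2 \right)}; value = - \log{\left(\frac{53}{2} \right)} + \log{\left(\frac{5}{2} \right)}

f matches the chain-rule pattern g'(h)*h' with inner function h(s) = 2 s^{2} + 2; substituting u = h(s) collapses the integral.
F(s) = - \log{\left(2 s^{2} + 2 \right)} is an antiderivative of f.
Check: d/ds[- \log{\left(2 s^{2} + 2 \right)}] = - \frac{2 s}{s^{2} + 1} = f(s).
F(7/2) = - \log{\left(\frac{53}{2} \right)}; F(1/2) = - \log{\left(\frac{5}{2} \right)}.
Integral = F(7/2) - F(1/2) = - \log{\left(\frac{53}{2} \right)} + \log{\left(\frac{5}{2} \right)}.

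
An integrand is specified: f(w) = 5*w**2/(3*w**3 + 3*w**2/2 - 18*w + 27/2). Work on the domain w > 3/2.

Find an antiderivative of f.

An antiderivative is F(w) = 5*log(w - 3/2)/3 - 5*log(w - 1)/6 + 5*log(w + 3)/6.

The denominator factors as 3*(w - 1)*(w + 3)*(2*w - 3); partial fractions split f into directly integrable pieces: 10/(3*(2*w - 3)) + 5/(6*(w + 3)) - 5/(6*(w - 1)).
Check: d/dw[5*log(w - 3/2)/3 - 5*log(w - 1)/6 + 5*log(w + 3)/6] = 10*w**2/(6*w**3 + 3*w**2 - 36*w + 27), which equals f(w).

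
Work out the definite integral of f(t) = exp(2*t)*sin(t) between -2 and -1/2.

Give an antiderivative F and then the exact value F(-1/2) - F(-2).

Antiderivative: F(t) = 2*exp(2*t)*sin(t)/5 - exp(2*t)*cos(t)/5; value = -2*exp(-1)*sin(1/2)/5 - exp(-1)*cos(1/2)/5 + exp(-4)*cos(2)/5 + 2*exp(-4)*sin(2)/5

A first test for any F(t): its t-derivative must equal f(t) identically.
F(t) = 2*exp(2*t)*sin(t)/5 - exp(2*t)*cos(t)/5 is an antiderivative of f.
Check: d/dt[2*exp(2*t)*sin(t)/5 - exp(2*t)*cos(t)/5] = exp(2*t)*sin(t) = f(t).
F(-1/2) = -2*exp(-1)*sin(1/2)/5 - exp(-1)*cos(1/2)/5; F(-2) = -2*exp(-4)*sin(2)/5 - exp(-4)*cos(2)/5.
Integral = F(-1/2) - F(-2) = -2*exp(-1)*sin(1/2)/5 - exp(-1)*cos(1/2)/5 + exp(-4)*cos(2)/5 + 2*exp(-4)*sin(2)/5.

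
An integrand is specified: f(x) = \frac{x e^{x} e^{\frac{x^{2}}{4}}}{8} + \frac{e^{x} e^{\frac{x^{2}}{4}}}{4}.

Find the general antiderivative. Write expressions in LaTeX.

The substitution u = \frac{x^{2}}{4} + x works: f is exactly (dF/du)*(du/dx) for that inner function.
Check: d/dx[\frac{e^{\frac{x^{2}}{4} + x}}{4}] = \frac{x e^{x} e^{\frac{x^{2}}{4}}}{8} + \frac{e^{x} e^{\frac{x^{2}}{4}}}{4} = f(x).

F(x) = \frac{e^{\frac{x^{2}}{4} + x}}{4} + C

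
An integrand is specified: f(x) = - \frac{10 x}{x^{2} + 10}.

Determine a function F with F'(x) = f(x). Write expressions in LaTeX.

f matches the chain-rule pattern g'(h)*h' with inner function h(x) = \frac{x^{2}}{2} + 5; substituting u = h(x) collapses the integral.
Check: d/dx[- 5 \log{\left(\frac{x^{2}}{2} + 5 \right)}] = - \frac{10 x}{x^{2} + 10} = f(x).

An antiderivative is F(x) = - 5 \log{\left(\frac{x^{2}}{2} + 5 \right)}.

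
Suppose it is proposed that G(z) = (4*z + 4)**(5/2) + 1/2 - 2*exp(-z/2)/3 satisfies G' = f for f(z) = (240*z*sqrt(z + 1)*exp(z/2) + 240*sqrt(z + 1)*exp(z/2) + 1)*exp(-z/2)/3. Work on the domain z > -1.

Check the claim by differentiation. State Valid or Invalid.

d/dz[G] = (240*z*sqrt(z + 1)*exp(z/2) + 240*sqrt(z + 1)*exp(z/2) + 1)*exp(-z/2)/3
This equals f(z) exactly, so the claim holds.

Valid - differentiating G returns exactly f.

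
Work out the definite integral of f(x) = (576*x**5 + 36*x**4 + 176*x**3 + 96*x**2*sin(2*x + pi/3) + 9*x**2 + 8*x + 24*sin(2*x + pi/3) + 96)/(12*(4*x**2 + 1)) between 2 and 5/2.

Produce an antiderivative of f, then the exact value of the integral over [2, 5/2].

Antiderivative: F(x) = 3*x**4 + x**3/4 + x**2/3 - cos(2*x + pi/3) + 4*atan(2*x); value = -4*atan(4) - cos(pi/3 + 5) + cos(pi/3 + 4) + 4*atan(5) + 2299/32

For F(x) to be correct the identity F'(x) - f(x) = 0 must hold.
F(x) = 3*x**4 + x**3/4 + x**2/3 - cos(2*x + pi/3) + 4*atan(2*x) is an antiderivative of f.
Check: d/dx[3*x**4 + x**3/4 + x**2/3 - cos(2*x + pi/3) + 4*atan(2*x)] = (576*x**5 + 36*x**4 + 176*x**3 + 96*x**2*sin(2*x + pi/3) + 9*x**2 + 8*x + 24*sin(2*x + pi/3) + 96)/(48*x**2 + 12), which equals f(x).
F(5/2) = -cos(pi/3 + 5) + 4*atan(5) + 11825/96; F(2) = -cos(pi/3 + 4) + 4*atan(4) + 154/3.
Integral = F(5/2) - F(2) = -4*atan(4) - cos(pi/3 + 5) + cos(pi/3 + 4) + 4*atan(5) + 2299/32.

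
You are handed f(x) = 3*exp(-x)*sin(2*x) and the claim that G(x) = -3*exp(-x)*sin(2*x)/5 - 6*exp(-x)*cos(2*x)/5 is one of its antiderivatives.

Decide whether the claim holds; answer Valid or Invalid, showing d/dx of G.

d/dx[G] = 3*exp(-x)*sin(2*x)
This equals f(x) exactly, so the claim holds.

Valid - the claim checks out under differentiation.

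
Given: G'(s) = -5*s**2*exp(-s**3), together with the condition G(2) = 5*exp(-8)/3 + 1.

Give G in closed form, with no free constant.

G(s) = (3*exp(s**3) + 5)*exp(-s**3)/3

G'(s) matches the chain-rule pattern g'(h)*h' with inner function h(s) = -s**3; substituting u = h(s) collapses the integral.
A general antiderivative is 5*exp(-s**3)/3 + C.
The condition gives C = 5*exp(-8)/3 + 1 - (5*exp(-8)/3) = 1.
So G(s) = (3*exp(s**3) + 5)*exp(-s**3)/3.
Check: d/ds[(3*exp(s**3) + 5)*exp(-s**3)/3] = -5*s**2*exp(-s**3) = G'(s).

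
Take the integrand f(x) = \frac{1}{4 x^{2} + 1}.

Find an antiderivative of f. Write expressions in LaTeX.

An antiderivative is F(x) = \frac{\operatorname{atan}{\left(2 x \right)}}{2}.

An antiderivative F(x) passes only if d/dx[F] lands on f(x) exactly.
Check: d/dx[\frac{\operatorname{atan}{\left(2 x \right)}}{2}] = \frac{1}{4 x^{2} + 1} = f(x).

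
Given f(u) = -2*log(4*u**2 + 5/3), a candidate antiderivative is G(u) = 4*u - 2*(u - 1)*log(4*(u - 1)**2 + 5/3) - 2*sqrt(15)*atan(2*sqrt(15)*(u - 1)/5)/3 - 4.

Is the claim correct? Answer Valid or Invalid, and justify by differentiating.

Invalid: d/du[G] - f = 2*log(4*u**2 + 5/3) - 2*log(4*u**2 - 8*u + 17/3), which is not 0.

d/du[G] = -2*log(4*u**2 - 8*u + 17/3)
d/du[G] - f(u) = 2*log(4*u**2 + 5/3) - 2*log(4*u**2 - 8*u + 17/3) != 0.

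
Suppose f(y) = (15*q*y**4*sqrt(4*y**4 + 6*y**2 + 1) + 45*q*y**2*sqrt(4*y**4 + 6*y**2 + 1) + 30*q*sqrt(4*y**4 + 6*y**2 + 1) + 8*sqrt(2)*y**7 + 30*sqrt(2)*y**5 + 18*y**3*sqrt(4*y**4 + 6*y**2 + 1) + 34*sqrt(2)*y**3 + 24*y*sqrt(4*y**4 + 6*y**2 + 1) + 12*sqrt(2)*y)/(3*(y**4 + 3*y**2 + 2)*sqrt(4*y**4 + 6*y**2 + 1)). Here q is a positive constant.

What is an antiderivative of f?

An antiderivative is F(y) = sqrt(2)*(15*sqrt(2)*q*y + 2*sqrt(4*y**4 + 6*y**2 + 1) + 3*sqrt(2)*log(y**2 + 1) + 6*sqrt(2)*log(y**2 + 2))/6.

Recover f(y) by differentiating a candidate F(y); any mismatch rules it out.
Check: d/dy[sqrt(2)*(15*sqrt(2)*q*y + 2*sqrt(4*y**4 + 6*y**2 + 1) + 3*sqrt(2)*log(y**2 + 1) + 6*sqrt(2)*log(y**2 + 2))/6] = (15*q*y**4*sqrt(4*y**4 + 6*y**2 + 1) + 45*q*y**2*sqrt(4*y**4 + 6*y**2 + 1) + 30*q*sqrt(4*y**4 + 6*y**2 + 1) + 8*sqrt(2)*y**7 + 30*sqrt(2)*y**5 + 18*y**3*sqrt(4*y**4 + 6*y**2 + 1) + 34*sqrt(2)*y**3 + 24*y*sqrt(4*y**4 + 6*y**2 + 1) + 12*sqrt(2)*y)/(3*y**4*sqrt(4*y**4 + 6*y**2 + 1) + 9*y**2*sqrt(4*y**4 + 6*y**2 + 1) + 6*sqrt(4*y**4 + 6*y**2 + 1)), which equals f(y).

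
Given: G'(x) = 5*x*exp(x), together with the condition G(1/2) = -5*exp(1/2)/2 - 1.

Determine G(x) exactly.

Recognize the product-rule pattern: G'(x) = u'v + uv' with u = 5*x - 5, v = exp(x), so integration by parts undoes it.
A general antiderivative is (5*x - 5)*exp(x) + C.
The condition gives C = -5*exp(1/2)/2 - 1 - (-5*exp(1/2)/2) = -1.
So G(x) = 5*x*exp(x) - 5*exp(x) - 1.
Check: d/dx[5*x*exp(x) - 5*exp(x) - 1] = 5*x*exp(x) = G'(x).

G(x) = 5*x*exp(x) - 5*exp(x) - 1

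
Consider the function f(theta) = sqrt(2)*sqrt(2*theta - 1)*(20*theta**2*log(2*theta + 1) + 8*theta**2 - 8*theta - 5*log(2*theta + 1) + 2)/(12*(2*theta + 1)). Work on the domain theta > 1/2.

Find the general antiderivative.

Recognize the product-rule pattern: f = u'v + uv' with u = 2*(theta - 1/2)**(5/2)/3, v = log(2*theta + 1), so integration by parts undoes it.
Check: d/dtheta[sqrt(2)*(2*theta - 1)**(5/2)*log(2*theta + 1)/12] = (20*sqrt(2)*theta**2*sqrt(2*theta - 1)*log(2*theta + 1) + 8*sqrt(2)*theta**2*sqrt(2*theta - 1) - 8*sqrt(2)*theta*sqrt(2*theta - 1) - 5*sqrt(2)*sqrt(2*theta - 1)*log(2*theta + 1) + 2*sqrt(2)*sqrt(2*theta - 1))/(24*theta + 12), which equals f(theta).

F(theta) = sqrt(2)*(2*theta - 1)**(5/2)*log(2*theta + 1)/12 + C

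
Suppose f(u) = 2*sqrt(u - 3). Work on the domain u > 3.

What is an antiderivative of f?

An antiderivative is F(u) = 4*(u - 3)**(3/2)/3.

Recover f(u) by differentiating a candidate F(u); any mismatch rules it out.
Check: d/du[4*(u - 3)**(3/2)/3] = 2*sqrt(u - 3) = f(u).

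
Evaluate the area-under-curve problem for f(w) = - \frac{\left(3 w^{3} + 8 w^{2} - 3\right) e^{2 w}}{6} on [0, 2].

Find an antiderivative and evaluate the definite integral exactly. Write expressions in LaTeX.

Antiderivative: F(w) = - \frac{w^{3} e^{2 w}}{4} - \frac{7 w^{2} e^{2 w}}{24} + \frac{7 w e^{2 w}}{24} + \frac{5 e^{2 w}}{48}; value = - \frac{119 e^{4}}{48} - \frac{5}{48}

f has the shape u'v + uv' for u = - \frac{w^{3}}{4} - \frac{7 w^{2}}{24} + \frac{7 w}{24} + \frac{5}{48} and v = e^{2 w} — it is the derivative of the product u*v.
F(w) = - \frac{w^{3} e^{2 w}}{4} - \frac{7 w^{2} e^{2 w}}{24} + \frac{7 w e^{2 w}}{24} + \frac{5 e^{2 w}}{48} is an antiderivative of f.
Check: d/dw[- \frac{w^{3} e^{2 w}}{4} - \frac{7 w^{2} e^{2 w}}{24} + \frac{7 w e^{2 w}}{24} + \frac{5 e^{2 w}}{48}] = - \frac{w^{3} e^{2 w}}{2} - \frac{4 w^{2} e^{2 w}}{3} + \frac{e^{2 w}}{2}, which equals f(w).
F(2) = - \frac{119 e^{4}}{48}; F(0) = \frac{5}{48}.
Integral = F(2) - F(0) = - \frac{119 e^{4}}{48} - \frac{5}{48}.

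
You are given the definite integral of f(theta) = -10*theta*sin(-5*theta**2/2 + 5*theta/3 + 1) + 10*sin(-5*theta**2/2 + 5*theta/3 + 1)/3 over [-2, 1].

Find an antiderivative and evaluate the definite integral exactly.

Antiderivative: F(theta) = -2*cos(-5*theta**2/2 + 5*theta/3 + 1); value = -2*cos(1/6) + 2*cos(37/3)

f matches the chain-rule pattern g'(h)*h' with inner function h(theta) = -5*theta**2/2 + 5*theta/3 + 1; substituting u = h(theta) collapses the integral.
F(theta) = -2*cos(-5*theta**2/2 + 5*theta/3 + 1) is an antiderivative of f.
Check: d/dtheta[-2*cos(-5*theta**2/2 + 5*theta/3 + 1)] = -10*theta*sin(-5*theta**2/2 + 5*theta/3 + 1) + 10*sin(-5*theta**2/2 + 5*theta/3 + 1)/3 = f(theta).
F(1) = -2*cos(1/6); F(-2) = -2*cos(37/3).
Integral = F(1) - F(-2) = -2*cos(1/6) + 2*cos(37/3).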